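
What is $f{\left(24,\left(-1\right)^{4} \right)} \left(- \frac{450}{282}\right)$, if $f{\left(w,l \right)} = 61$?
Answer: $- \frac{4575}{47} \approx -97.34$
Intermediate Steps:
$f{\left(24,\left(-1\right)^{4} \right)} \left(- \frac{450}{282}\right) = 61 \left(- \frac{450}{282}\right) = 61 \left(\left(-450\right) \frac{1}{282}\right) = 61 \left(- \frac{75}{47}\right) = - \frac{4575}{47}$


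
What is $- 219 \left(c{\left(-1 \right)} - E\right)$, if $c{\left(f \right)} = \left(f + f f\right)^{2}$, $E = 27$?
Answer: $5913$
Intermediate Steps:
$c{\left(f \right)} = \left(f + f^{2}\right)^{2}$
$- 219 \left(c{\left(-1 \right)} - E\right) = - 219 \left(\left(-1\right)^{2} \left(1 - 1\right)^{2} - 27\right) = - 219 \left(1 \cdot 0^{2} - 27\right) = - 219 \left(1 \cdot 0 - 27\right) = - 219 \left(0 - 27\right) = \left(-219\right) \left(-27\right) = 5913$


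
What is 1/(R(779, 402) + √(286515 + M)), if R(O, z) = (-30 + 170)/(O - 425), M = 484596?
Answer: -12390/24158131619 + 93987*√85679/24158131619 ≈ 0.0011383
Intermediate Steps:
R(O, z) = 140/(-425 + O)
1/(R(779, 402) + √(286515 + M)) = 1/(140/(-425 + 779) + √(286515 + 484596)) = 1/(140/354 + √771111) = 1/(140*(1/354) + 3*√85679) = 1/(70/177 + 3*√85679)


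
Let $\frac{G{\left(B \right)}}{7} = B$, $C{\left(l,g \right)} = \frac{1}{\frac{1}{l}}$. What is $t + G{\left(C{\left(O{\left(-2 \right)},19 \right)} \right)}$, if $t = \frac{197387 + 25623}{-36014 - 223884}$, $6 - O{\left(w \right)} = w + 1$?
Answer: $\frac{215724}{4481} \approx 48.142$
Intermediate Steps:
$O{\left(w \right)} = 5 - w$ ($O{\left(w \right)} = 6 - \left(w + 1\right) = 6 - \left(1 + w\right) = 5 - w$)
$C{\left(l,g \right)} = l$
$t = - \frac{3845}{4481}$ ($t = \frac{223010}{-259898} = 223010 \left(- \frac{1}{259898}\right) = - \frac{3845}{4481} \approx -0.85807$)
$G{\left(B \right)} = 7 B$
$t + G{\left(C{\left(O{\left(-2 \right)},19 \right)} \right)} = - \frac{3845}{4481} + 7 \left(5 - -2\right) = - \frac{3845}{4481} + 7 \left(5 + 2\right) = - \frac{3845}{4481} + 7 \cdot 7 = - \frac{3845}{4481} + 49 = \frac{215724}{4481}$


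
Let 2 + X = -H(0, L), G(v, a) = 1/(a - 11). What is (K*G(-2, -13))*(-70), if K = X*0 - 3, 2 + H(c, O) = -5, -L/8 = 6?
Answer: -35/4 ≈ -8.7500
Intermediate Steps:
L = -48 (L = -8*6 = -48)
H(c, O) = -7 (H(c, O) = -2 - 5 = -7)
G(v, a) = 1/(-11 + a)
X = 5 (X = -2 - 1*(-7) = -2 + 7 = 5)
K = -3 (K = 5*0 - 3 = 0 - 3 = -3)
(K*G(-2, -13))*(-70) = -3/(-11 - 13)*(-70) = -3/(-24)*(-70) = -3*(-1/24)*(-70) = (⅛)*(-70) = -35/4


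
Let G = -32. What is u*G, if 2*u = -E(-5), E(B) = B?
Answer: -80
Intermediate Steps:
u = 5/2 (u = (-1*(-5))/2 = (½)*5 = 5/2 ≈ 2.5000)
u*G = (5/2)*(-32) = -80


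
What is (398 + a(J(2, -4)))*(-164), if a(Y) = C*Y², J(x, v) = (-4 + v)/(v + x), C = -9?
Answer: -41656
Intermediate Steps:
J(x, v) = (-4 + v)/(v + x)
a(Y) = -9*Y²
(398 + a(J(2, -4)))*(-164) = (398 - 9*(-4 - 4)²/(-4 + 2)²)*(-164) = (398 - 9*(-8/(-2))²)*(-164) = (398 - 9*(-½*(-8))²)*(-164) = (398 - 9*4²)*(-164) = (398 - 9*16)*(-164) = (398 - 144)*(-164) = 254*(-164) = -41656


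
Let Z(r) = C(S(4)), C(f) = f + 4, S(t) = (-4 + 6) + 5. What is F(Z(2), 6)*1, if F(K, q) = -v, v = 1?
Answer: -1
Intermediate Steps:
S(t) = 7 (S(t) = 2 + 5 = 7)
C(f) = 4 + f
Z(r) = 11 (Z(r) = 4 + 7 = 11)
F(K, q) = -1 (F(K, q) = -1*1 = -1)
F(Z(2), 6)*1 = -1*1 = -1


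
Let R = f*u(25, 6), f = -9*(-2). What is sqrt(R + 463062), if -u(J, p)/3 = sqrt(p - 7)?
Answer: sqrt(463062 - 54*I) ≈ 680.49 - 0.04*I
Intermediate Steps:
u(J, p) = -3*sqrt(-7 + p) (u(J, p) = -3*sqrt(p - 7) = -3*sqrt(-7 + p))
f = 18
R = -54*I (R = 18*(-3*sqrt(-7 + 6)) = 18*(-3*I) = -54*I ≈ -54.0*I)
sqrt(R + 463062) = sqrt(-54*I + 463062) = sqrt(463062 - 54*I)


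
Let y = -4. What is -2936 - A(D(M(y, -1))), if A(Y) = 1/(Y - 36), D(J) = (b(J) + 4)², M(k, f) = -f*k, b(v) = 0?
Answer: -58719/20 ≈ -2935.9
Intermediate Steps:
M(k, f) = -f*k
D(J) = 16 (D(J) = (0 + 4)² = 4² = 16)
A(Y) = 1/(-36 + Y)
-2936 - A(D(M(y, -1))) = -2936 - 1/(-36 + 16) = -2936 - 1/(-20) = -2936 - 1*(-1/20) = -2936 + 1/20 = -58719/20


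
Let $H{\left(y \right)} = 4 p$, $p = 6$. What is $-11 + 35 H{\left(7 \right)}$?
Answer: $829$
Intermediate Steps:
$H{\left(y \right)} = 24$ ($H{\left(y \right)} = 4 \cdot 6 = 24$)
$-11 + 35 H{\left(7 \right)} = -11 + 35 \cdot 24 = -11 + 840 = 829$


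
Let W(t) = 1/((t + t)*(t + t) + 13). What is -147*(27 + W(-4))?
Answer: -43680/11 ≈ -3970.9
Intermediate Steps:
W(t) = 1/(13 + 4*t²) (W(t) = 1/((2*t)*(2*t) + 13) = 1/(4*t² + 13) = 1/(13 + 4*t²))
-147*(27 + W(-4)) = -147*(27 + 1/(13 + 4*(-4)²)) = -147*(27 + 1/(13 + 4*16)) = -147*(27 + 1/(13 + 64)) = -147*(27 + 1/77) = -147*2080/77 = -43680/11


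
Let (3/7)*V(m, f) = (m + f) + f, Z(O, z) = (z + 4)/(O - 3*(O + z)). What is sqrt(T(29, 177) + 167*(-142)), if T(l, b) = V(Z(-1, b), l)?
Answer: I*sqrt(12473537)/23 ≈ 153.56*I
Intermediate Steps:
Z(O, z) = (4 + z)/(-3*z - 2*O) (Z(O, z) = (4 + z)/(O + (-3*O - 3*z)) = (4 + z)/(-3*z - 2*O))
V(m, f) = 7*m/3 + 14*f/3 (V(m, f) = 7*((m + f) + f)/3 = 7*((f + m) + f)/3 = 7*(m + 2*f)/3 = 7*m/3 + 14*f/3)
T(l, b) = 14*l/3 + 7*(-4 - b)/(3*(-2 + 3*b)) (T(l, b) = 7*((-4 - b)/(2*(-1) + 3*b))/3 + 14*l/3 = 7*((-4 - b)/(-2 + 3*b))/3 + 14*l/3 = 7*(-4 - b)/(3*(-2 + 3*b)) + 14*l/3 = 14*l/3 + 7*(-4 - b)/(3*(-2 + 3*b)))
sqrt(T(29, 177) + 167*(-142)) = sqrt(7*(-4 - 1*177 + 2*29*(-2 + 3*177))/(3*(-2 + 3*177)) + 167*(-142)) = sqrt(7*(-4 - 177 + 2*29*(-2 + 531))/(3*(-2 + 531)) - 23714) = sqrt((7/3)*(-4 - 177 + 2*29*529)/529 - 23714) = sqrt((7/3)*(1/529)*(-4 - 177 + 30682) - 23714) = sqrt((7/3)*(1/529)*30501 - 23714) = sqrt(71169/529 - 23714) = sqrt(-12473537/529) = I*sqrt(12473537)/23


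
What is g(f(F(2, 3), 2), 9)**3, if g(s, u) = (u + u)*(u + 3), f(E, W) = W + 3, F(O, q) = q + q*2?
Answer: 10077696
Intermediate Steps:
F(O, q) = 3*q (F(O, q) = q + 2*q = 3*q)
f(E, W) = 3 + W
g(s, u) = 2*u*(3 + u) (g(s, u) = (2*u)*(3 + u) = 2*u*(3 + u))
g(f(F(2, 3), 2), 9)**3 = (2*9*(3 + 9))**3 = (2*9*12)**3 = 216**3 = 10077696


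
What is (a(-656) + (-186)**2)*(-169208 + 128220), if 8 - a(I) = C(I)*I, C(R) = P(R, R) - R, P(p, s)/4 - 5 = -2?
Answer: -19379618256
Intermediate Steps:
P(p, s) = 12 (P(p, s) = 20 + 4*(-2) = 20 - 8 = 12)
C(R) = 12 - R
a(I) = 8 - I*(12 - I) (a(I) = 8 - (12 - I)*I = 8 - I*(12 - I))
(a(-656) + (-186)**2)*(-169208 + 128220) = ((8 - 656*(-12 - 656)) + (-186)**2)*(-169208 + 128220) = ((8 - 656*(-668)) + 34596)*(-40988) = ((8 + 438208) + 34596)*(-40988) = (438216 + 34596)*(-40988) = 472812*(-40988) = -19379618256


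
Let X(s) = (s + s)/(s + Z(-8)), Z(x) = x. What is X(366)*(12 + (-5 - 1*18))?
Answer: -4026/179 ≈ -22.492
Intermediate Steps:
X(s) = 2*s/(-8 + s) (X(s) = (s + s)/(s - 8) = (2*s)/(-8 + s) = 2*s/(-8 + s))
X(366)*(12 + (-5 - 1*18)) = (2*366/(-8 + 366))*(12 + (-5 - 1*18)) = (2*366/358)*(12 + (-5 - 18)) = (2*366*(1/358))*(12 - 23) = (366/179)*(-11) = -4026/179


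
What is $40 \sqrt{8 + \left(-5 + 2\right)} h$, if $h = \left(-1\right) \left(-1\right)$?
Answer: $40 \sqrt{5} \approx 89.443$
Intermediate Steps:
$h = 1$
$40 \sqrt{8 + \left(-5 + 2\right)} h = 40 \sqrt{8 + \left(-5 + 2\right)} 1 = 40 \sqrt{8 - 3} \cdot 1 = 40 \sqrt{5} \cdot 1 = 40 \sqrt{5}$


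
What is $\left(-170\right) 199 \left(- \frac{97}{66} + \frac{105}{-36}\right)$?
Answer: $\frac{3264595}{22} \approx 1.4839 \cdot 10^{5}$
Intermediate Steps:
$\left(-170\right) 199 \left(- \frac{97}{66} + \frac{105}{-36}\right) = - 33830 \left(\left(-97\right) \frac{1}{66} + 105 \left(- \frac{1}{36}\right)\right) = - 33830 \left(- \frac{97}{66} - \frac{35}{12}\right) = \left(-33830\right) \left(- \frac{193}{44}\right) = \frac{3264595}{22}$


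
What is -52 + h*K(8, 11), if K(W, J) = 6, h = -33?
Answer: -250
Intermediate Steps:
-52 + h*K(8, 11) = -52 - 33*6 = -52 - 198 = -250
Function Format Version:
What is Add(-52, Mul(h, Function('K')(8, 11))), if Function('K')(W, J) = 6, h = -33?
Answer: -250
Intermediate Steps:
Add(-52, Mul(h, Function('K')(8, 11))) = Add(-52, Mul(-33, 6)) = Add(-52, -198) = -250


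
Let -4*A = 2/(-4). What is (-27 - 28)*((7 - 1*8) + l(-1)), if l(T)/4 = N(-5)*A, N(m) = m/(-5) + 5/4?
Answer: -55/8 ≈ -6.8750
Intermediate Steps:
A = ⅛ (A = -1/(2*(-4)) = -(-1)/(2*4) = -¼*(-½) = ⅛ ≈ 0.12500)
N(m) = 5/4 - m/5 (N(m) = m*(-⅕) + 5*(¼) = -m/5 + 5/4 = 5/4 - m/5)
l(T) = 9/8 (l(T) = 4*((5/4 - ⅕*(-5))*(⅛)) = 4*((5/4 + 1)*(⅛)) = 4*((9/4)*(⅛)) = 4*(9/32) = 9/8)
(-27 - 28)*((7 - 1*8) + l(-1)) = (-27 - 28)*((7 - 1*8) + 9/8) = -55*((7 - 8) + 9/8) = -55*(-1 + 9/8) = -55*⅛ = -55/8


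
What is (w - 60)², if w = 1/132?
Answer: 62710561/17424 ≈ 3599.1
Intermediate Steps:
w = 1/132 ≈ 0.0075758
(w - 60)² = (1/132 - 60)² = (-7919/132)² = 62710561/17424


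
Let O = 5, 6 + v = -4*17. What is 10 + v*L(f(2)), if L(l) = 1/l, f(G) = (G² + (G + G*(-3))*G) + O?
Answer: -64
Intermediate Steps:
v = -74 (v = -6 - 4*17 = -6 - 68 = -74)
f(G) = 5 - G² (f(G) = (G² + (G + G*(-3))*G) + 5 = (G² + (G - 3*G)*G) + 5 = (G² + (-2*G)*G) + 5 = (G² - 2*G²) + 5 = -G² + 5 = 5 - G²)
10 + v*L(f(2)) = 10 - 74/(5 - 1*2²) = 10 - 74/(5 - 1*4) = 10 - 74/(5 - 4) = 10 - 74/1 = 10 - 74*1 = 10 - 74 = -64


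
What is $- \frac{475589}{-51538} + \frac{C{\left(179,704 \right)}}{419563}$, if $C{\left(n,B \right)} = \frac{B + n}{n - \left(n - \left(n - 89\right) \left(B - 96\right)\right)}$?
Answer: $\frac{5459402045281547}{591617260779840} \approx 9.2279$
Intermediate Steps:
$C{\left(n,B \right)} = \frac{B + n}{\left(-96 + B\right) \left(-89 + n\right)}$ ($C{\left(n,B \right)} = \frac{B + n}{n - \left(n - \left(-89 + n\right) \left(-96 + B\right)\right)} = \frac{B + n}{n - \left(n - \left(-96 + B\right) \left(-89 + n\right)\right)} = \frac{B + n}{\left(-96 + B\right) \left(-89 + n\right)}$)
$- \frac{475589}{-51538} + \frac{C{\left(179,704 \right)}}{419563} = - \frac{475589}{-51538} + \frac{\frac{1}{8544 - 17184 - 62656 + 704 \cdot 179} \left(704 + 179\right)}{419563} = \left(-475589\right) \left(- \frac{1}{51538}\right) + \frac{1}{8544 - 17184 - 62656 + 126016} \cdot 883 \cdot \frac{1}{419563} = \frac{475589}{51538} + \frac{1}{54720} \cdot 883 \cdot \frac{1}{419563} = \frac{475589}{51538} + \frac{883}{54720} \cdot \frac{1}{419563} = \frac{475589}{51538} + \frac{883}{22958487360} = \frac{5459402045281547}{591617260779840}$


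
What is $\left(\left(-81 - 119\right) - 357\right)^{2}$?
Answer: $310249$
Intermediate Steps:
$\left(\left(-81 - 119\right) - 357\right)^{2} = \left(-200 - 357\right)^{2} = \left(-557\right)^{2} = 310249$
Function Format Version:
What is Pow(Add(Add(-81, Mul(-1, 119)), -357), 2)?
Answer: 310249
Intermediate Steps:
Pow(Add(Add(-81, Mul(-1, 119)), -357), 2) = Pow(Add(Add(-81, -119), -357), 2) = Pow(Add(-200, -357), 2) = Pow(-557, 2) = 310249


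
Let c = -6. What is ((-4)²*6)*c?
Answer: -576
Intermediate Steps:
((-4)²*6)*c = ((-4)²*6)*(-6) = (16*6)*(-6) = 96*(-6) = -576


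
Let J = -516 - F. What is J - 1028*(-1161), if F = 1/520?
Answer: 620355839/520 ≈ 1.1930e+6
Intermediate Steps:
F = 1/520 ≈ 0.0019231
J = -268321/520 (J = -516 - 1*1/520 = -516 - 1/520 = -268321/520 ≈ -516.00)
J - 1028*(-1161) = -268321/520 - 1028*(-1161) = -268321/520 + 1193508 = 620355839/520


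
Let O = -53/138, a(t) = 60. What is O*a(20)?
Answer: -530/23 ≈ -23.043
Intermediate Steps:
O = -53/138 (O = -53*1/138 = -53/138 ≈ -0.38406)
O*a(20) = -53/138*60 = -530/23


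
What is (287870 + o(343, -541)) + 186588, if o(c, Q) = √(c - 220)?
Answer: 474458 + √123 ≈ 4.7447e+5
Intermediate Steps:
o(c, Q) = √(-220 + c)
(287870 + o(343, -541)) + 186588 = (287870 + √(-220 + 343)) + 186588 = (287870 + √123) + 186588 = 474458 + √123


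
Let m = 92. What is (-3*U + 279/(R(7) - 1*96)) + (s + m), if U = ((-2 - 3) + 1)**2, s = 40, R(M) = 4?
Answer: 7449/92 ≈ 80.967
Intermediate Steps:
U = 16 (U = (-5 + 1)**2 = (-4)**2 = 16)
(-3*U + 279/(R(7) - 1*96)) + (s + m) = (-3*16 + 279/(4 - 1*96)) + (40 + 92) = (-48 + 279/(4 - 96)) + 132 = (-48 + 279/(-92)) + 132 = (-48 + 279*(-1/92)) + 132 = (-48 - 279/92) + 132 = -4695/92 + 132 = 7449/92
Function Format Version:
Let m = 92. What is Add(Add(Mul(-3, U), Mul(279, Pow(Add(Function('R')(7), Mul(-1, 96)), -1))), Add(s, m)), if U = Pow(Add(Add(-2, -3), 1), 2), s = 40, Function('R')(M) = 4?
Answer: Rational(7449, 92) ≈ 80.967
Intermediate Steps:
U = 16 (U = Pow(Add(-5, 1), 2) = Pow(-4, 2) = 16)
Add(Add(Mul(-3, U), Mul(279, Pow(Add(Function('R')(7), Mul(-1, 96)), -1))), Add(s, m)) = Add(Add(Mul(-3, 16), Mul(279, Pow(Add(4, Mul(-1, 96)), -1))), Add(40, 92)) = Add(Add(-48, Mul(279, Pow(Add(4, -96), -1))), 132) = Add(Add(-48, Mul(279, Pow(-92, -1))), 132) = Add(Add(-48, Mul(279, Rational(-1, 92))), 132) = Add(Add(-48, Rational(-279, 92)), 132) = Add(Rational(-4695, 92), 132) = Rational(7449, 92)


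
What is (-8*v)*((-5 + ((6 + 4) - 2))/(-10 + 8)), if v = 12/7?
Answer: 144/7 ≈ 20.571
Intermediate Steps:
v = 12/7 (v = 12*(⅐) = 12/7 ≈ 1.7143)
(-8*v)*((-5 + ((6 + 4) - 2))/(-10 + 8)) = (-8*12/7)*((-5 + ((6 + 4) - 2))/(-10 + 8)) = -96*(-5 + (10 - 2))/(7*(-2)) = -96*(-5 + 8)*(-1)/(7*2) = -288*(-1)/(7*2) = -96/7*(-3/2) = 144/7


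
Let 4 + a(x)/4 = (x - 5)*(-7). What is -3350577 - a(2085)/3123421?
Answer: -10465262505661/3123421 ≈ -3.3506e+6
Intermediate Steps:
a(x) = 124 - 28*x (a(x) = -16 + 4*((x - 5)*(-7)) = -16 + 4*((-5 + x)*(-7)) = -16 + 4*(35 - 7*x) = -16 + (140 - 28*x) = 124 - 28*x)
-3350577 - a(2085)/3123421 = -3350577 - (124 - 28*2085)/3123421 = -3350577 - (124 - 58380)/3123421 = -3350577 - (-58256)/3123421 = -3350577 - 1*(-58256/3123421) = -3350577 + 58256/3123421 = -10465262505661/3123421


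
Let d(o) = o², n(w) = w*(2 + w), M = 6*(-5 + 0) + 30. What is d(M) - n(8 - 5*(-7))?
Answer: -1935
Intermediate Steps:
M = 0 (M = 6*(-5) + 30 = -30 + 30 = 0)
d(M) - n(8 - 5*(-7)) = 0² - (8 - 5*(-7))*(2 + (8 - 5*(-7))) = 0 - (8 + 35)*(2 + (8 + 35)) = 0 - 43*(2 + 43) = 0 - 43*45 = 0 - 1*1935 = 0 - 1935 = -1935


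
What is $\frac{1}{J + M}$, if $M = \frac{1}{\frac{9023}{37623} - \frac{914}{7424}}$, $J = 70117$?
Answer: $\frac{16299665}{1143023267381} \approx 1.426 \cdot 10^{-5}$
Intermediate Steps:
$M = \frac{139656576}{16299665}$ ($M = \frac{1}{9023 \cdot \frac{1}{37623} - \frac{457}{3712}} = \frac{1}{\frac{9023}{37623} - \frac{457}{3712}} = \frac{1}{\frac{16299665}{139656576}} = \frac{139656576}{16299665} \approx 8.5681$)
$\frac{1}{J + M} = \frac{1}{70117 + \frac{139656576}{16299665}} = \frac{1}{\frac{1143023267381}{16299665}} = \frac{16299665}{1143023267381}$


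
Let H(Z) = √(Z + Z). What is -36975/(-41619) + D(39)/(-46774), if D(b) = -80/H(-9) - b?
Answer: 44386969/49915054 - 20*I*√2/70161 ≈ 0.88925 - 0.00040313*I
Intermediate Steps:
H(Z) = √2*√Z (H(Z) = √(2*Z) = √2*√Z)
D(b) = -b + 40*I*√2/3 (D(b) = -80*(-I*√2/6) - b = -(-40)*I*√2/3 - b = 40*I*√2/3 - b = -b + 40*I*√2/3)
-36975/(-41619) + D(39)/(-46774) = -36975/(-41619) + (-1*39 + 40*I*√2/3)/(-46774) = -36975*(-1/41619) + (-39 + 40*I*√2/3)*(-1/46774) = 12325/13873 + (3/3598 - 20*I*√2/70161) = 44386969/49915054 - 20*I*√2/70161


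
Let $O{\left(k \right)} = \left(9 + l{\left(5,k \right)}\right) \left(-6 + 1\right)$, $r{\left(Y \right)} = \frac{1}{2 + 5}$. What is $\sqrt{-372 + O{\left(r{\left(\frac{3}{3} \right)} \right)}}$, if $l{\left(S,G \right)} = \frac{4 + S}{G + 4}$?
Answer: $\frac{2 i \sqrt{89958}}{29} \approx 20.685 i$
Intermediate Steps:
$r{\left(Y \right)} = \frac{1}{7}$
$l{\left(S,G \right)} = \frac{4 + S}{4 + G}$
$O{\left(k \right)} = -45 - \frac{45}{4 + k}$ ($O{\left(k \right)} = \left(9 + \frac{4 + 5}{4 + k}\right) \left(-6 + 1\right) = \left(9 + \frac{1}{4 + k} 9\right) \left(-5\right) = \left(9 + \frac{9}{4 + k}\right) \left(-5\right) = -45 - \frac{45}{4 + k}$)
$\sqrt{-372 + O{\left(r{\left(\frac{3}{3} \right)} \right)}} = \sqrt{-372 + \frac{45 \left(-5 - \frac{1}{7}\right)}{4 + \frac{1}{7}}} = \sqrt{-372 + \frac{45 \left(-5 - \frac{1}{7}\right)}{\frac{29}{7}}} = \sqrt{-372 + 45 \cdot \frac{7}{29} \left(- \frac{36}{7}\right)} = \sqrt{-372 - \frac{1620}{29}} = \sqrt{- \frac{12408}{29}} = \frac{2 i \sqrt{89958}}{29}$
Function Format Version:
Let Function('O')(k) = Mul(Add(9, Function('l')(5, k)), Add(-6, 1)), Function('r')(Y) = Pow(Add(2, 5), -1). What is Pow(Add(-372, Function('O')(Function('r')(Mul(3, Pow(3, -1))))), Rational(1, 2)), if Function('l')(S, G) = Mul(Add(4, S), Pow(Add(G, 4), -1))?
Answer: Mul(Rational(2, 29), I, Pow(89958, Rational(1, 2))) ≈ Mul(20.685, I)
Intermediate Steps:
Function('r')(Y) = Rational(1, 7) (Function('r')(Y) = Pow(7, -1) = Rational(1, 7))
Function('l')(S, G) = Mul(Pow(Add(4, G), -1), Add(4, S)) (Function('l')(S, G) = Mul(Add(4, S), Pow(Add(4, G), -1)) = Mul(Pow(Add(4, G), -1), Add(4, S)))
Function('O')(k) = Add(-45, Mul(-45, Pow(Add(4, k), -1))) (Function('O')(k) = Mul(Add(9, Mul(Pow(Add(4, k), -1), Add(4, 5))), Add(-6, 1)) = Mul(Add(9, Mul(Pow(Add(4, k), -1), 9)), -5) = Mul(Add(9, Mul(9, Pow(Add(4, k), -1))), -5) = Add(-45, Mul(-45, Pow(Add(4, k), -1))))
Pow(Add(-372, Function('O')(Function('r')(Mul(3, Pow(3, -1))))), Rational(1, 2)) = Pow(Add(-372, Mul(45, Pow(Add(4, Rational(1, 7)), -1), Add(-5, Mul(-1, Rational(1, 7))))), Rational(1, 2)) = Pow(Add(-372, Mul(45, Pow(Rational(29, 7), -1), Add(-5, Rational(-1, 7)))), Rational(1, 2)) = Pow(Add(-372, Mul(45, Rational(7, 29), Rational(-36, 7))), Rational(1, 2)) = Pow(Add(-372, Rational(-1620, 29)), Rational(1, 2)) = Pow(Rational(-12408, 29), Rational(1, 2)) = Mul(Rational(2, 29), I, Pow(89958, Rational(1, 2)))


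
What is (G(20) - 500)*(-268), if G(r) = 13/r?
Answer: 669129/5 ≈ 1.3383e+5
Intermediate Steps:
(G(20) - 500)*(-268) = (13/20 - 500)*(-268) = -9987/20*(-268) = 669129/5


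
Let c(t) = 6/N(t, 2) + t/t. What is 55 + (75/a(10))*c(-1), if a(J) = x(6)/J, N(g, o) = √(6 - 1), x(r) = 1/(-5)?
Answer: -3695 - 4500*√5 ≈ -13757.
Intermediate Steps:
x(r) = -⅕
N(g, o) = √5
a(J) = -1/(5*J)
c(t) = 1 + 6*√5/5 (c(t) = 6/(√5) + t/t = 6*(√5/5) + 1 = 6*√5/5 + 1 = 1 + 6*√5/5)
55 + (75/a(10))*c(-1) = 55 + (75/((-⅕/10)))*(1 + 6*√5/5) = 55 + (75/((-⅕*⅒)))*(1 + 6*√5/5) = 55 + (75/(-1/50))*(1 + 6*√5/5) = 55 + (75*(-50))*(1 + 6*√5/5) = 55 - 3750*(1 + 6*√5/5) = 55 + (-3750 - 4500*√5) = -3695 - 4500*√5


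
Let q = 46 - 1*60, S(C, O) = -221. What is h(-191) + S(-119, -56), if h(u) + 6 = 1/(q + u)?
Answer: -46536/205 ≈ -227.00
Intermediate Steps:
q = -14 (q = 46 - 60 = -14)
h(u) = -6 + 1/(-14 + u)
h(-191) + S(-119, -56) = (85 - 6*(-191))/(-14 - 191) - 221 = (85 + 1146)/(-205) - 221 = -1/205*1231 - 221 = -1231/205 - 221 = -46536/205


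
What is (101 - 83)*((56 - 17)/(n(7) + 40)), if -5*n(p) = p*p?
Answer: 3510/151 ≈ 23.245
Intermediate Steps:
n(p) = -p**2/5 (n(p) = -p*p/5 = -p**2/5)
(101 - 83)*((56 - 17)/(n(7) + 40)) = (101 - 83)*((56 - 17)/(-1/5*7**2 + 40)) = 18*(39/(-1/5*49 + 40)) = 18*(39/(-49/5 + 40)) = 18*(39/(151/5)) = 18*(39*(5/151)) = 18*(195/151) = 3510/151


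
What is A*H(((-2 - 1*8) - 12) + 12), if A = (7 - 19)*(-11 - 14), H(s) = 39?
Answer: 11700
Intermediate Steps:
A = 300 (A = -12*(-25) = 300)
A*H(((-2 - 1*8) - 12) + 12) = 300*39 = 11700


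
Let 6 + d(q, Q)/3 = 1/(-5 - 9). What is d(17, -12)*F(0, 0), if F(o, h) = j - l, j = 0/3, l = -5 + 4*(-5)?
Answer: -6375/14 ≈ -455.36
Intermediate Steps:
l = -25 (l = -5 - 20 = -25)
j = 0 (j = 0*(1/3) = 0)
d(q, Q) = -255/14 (d(q, Q) = -18 + 3/(-5 - 9) = -18 + 3/(-14) = -18 + 3*(-1/14) = -18 - 3/14 = -255/14)
F(o, h) = 25 (F(o, h) = 0 - 1*(-25) = 0 + 25 = 25)
d(17, -12)*F(0, 0) = -255/14*25 = -6375/14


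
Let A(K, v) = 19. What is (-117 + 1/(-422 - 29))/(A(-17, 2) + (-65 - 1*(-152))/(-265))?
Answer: -3495880/557887 ≈ -6.2663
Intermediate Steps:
(-117 + 1/(-422 - 29))/(A(-17, 2) + (-65 - 1*(-152))/(-265)) = (-117 + 1/(-422 - 29))/(19 + (-65 - 1*(-152))/(-265)) = (-117 + 1/(-451))/(19 + (-65 + 152)*(-1/265)) = (-117 - 1/451)/(19 + 87*(-1/265)) = -52768/(451*(19 - 87/265)) = -52768/(451*4948/265) = -52768/451*265/4948 = -3495880/557887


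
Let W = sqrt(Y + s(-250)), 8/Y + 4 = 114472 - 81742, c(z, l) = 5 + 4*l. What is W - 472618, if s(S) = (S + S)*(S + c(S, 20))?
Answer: -472618 + 172*sqrt(746660053)/16363 ≈ -4.7233e+5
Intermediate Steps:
s(S) = 2*S*(85 + S) (s(S) = (S + S)*(S + (5 + 4*20)) = (2*S)*(S + (5 + 80)) = (2*S)*(S + 85) = (2*S)*(85 + S) = 2*S*(85 + S))
Y = 4/16363 (Y = 8/(-4 + (114472 - 81742)) = 8/(-4 + 32730) = 8/32726 = 8*(1/32726) = 4/16363 ≈ 0.00024445)
W = 172*sqrt(746660053)/16363 (W = sqrt(4/16363 + 2*(-250)*(85 - 250)) = sqrt(4/16363 + 2*(-250)*(-165)) = sqrt(4/16363 + 82500) = sqrt(1349947504/16363) = 172*sqrt(746660053)/16363 ≈ 287.23)
W - 472618 = 172*sqrt(746660053)/16363 - 472618 = -472618 + 172*sqrt(746660053)/16363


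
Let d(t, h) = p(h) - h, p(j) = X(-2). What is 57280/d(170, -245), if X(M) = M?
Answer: 57280/243 ≈ 235.72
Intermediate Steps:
p(j) = -2
d(t, h) = -2 - h
57280/d(170, -245) = 57280/(-2 - 1*(-245)) = 57280/(-2 + 245) = 57280/243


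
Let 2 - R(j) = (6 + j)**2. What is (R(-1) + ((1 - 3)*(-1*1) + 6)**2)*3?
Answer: 123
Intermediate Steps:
R(j) = 2 - (6 + j)**2
(R(-1) + ((1 - 3)*(-1*1) + 6)**2)*3 = ((2 - (6 - 1)**2) + ((1 - 3)*(-1*1) + 6)**2)*3 = ((2 - 1*5**2) + (-2*(-1) + 6)**2)*3 = ((2 - 1*25) + (2 + 6)**2)*3 = ((2 - 25) + 8**2)*3 = (-23 + 64)*3 = 41*3 = 123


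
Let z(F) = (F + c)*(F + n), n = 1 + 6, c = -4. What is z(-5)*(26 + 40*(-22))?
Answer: 15372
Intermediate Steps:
n = 7
z(F) = (-4 + F)*(7 + F) (z(F) = (F - 4)*(F + 7) = (-4 + F)*(7 + F))
z(-5)*(26 + 40*(-22)) = (-28 + (-5)² + 3*(-5))*(26 + 40*(-22)) = (-28 + 25 - 15)*(26 - 880) = -18*(-854) = 15372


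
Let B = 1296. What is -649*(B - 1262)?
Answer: -22066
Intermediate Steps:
-649*(B - 1262) = -649*(1296 - 1262) = -649*34 = -22066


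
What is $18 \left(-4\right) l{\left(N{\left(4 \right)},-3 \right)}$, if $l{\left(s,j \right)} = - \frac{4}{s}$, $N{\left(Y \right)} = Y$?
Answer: $72$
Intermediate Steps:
$18 \left(-4\right) l{\left(N{\left(4 \right)},-3 \right)} = 18 \left(-4\right) \left(- \frac{4}{4}\right) = - 72 \left(\left(-4\right) \frac{1}{4}\right) = \left(-72\right) \left(-1\right) = 72$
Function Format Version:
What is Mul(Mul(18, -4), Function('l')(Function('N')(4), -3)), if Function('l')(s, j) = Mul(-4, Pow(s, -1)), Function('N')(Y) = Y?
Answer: 72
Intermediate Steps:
Mul(Mul(18, -4), Function('l')(Function('N')(4), -3)) = Mul(Mul(18, -4), Mul(-4, Pow(4, -1))) = Mul(-72, Mul(-4, Rational(1, 4))) = Mul(-72, -1) = 72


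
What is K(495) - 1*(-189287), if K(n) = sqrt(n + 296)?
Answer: 189287 + sqrt(791) ≈ 1.8932e+5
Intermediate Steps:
K(n) = sqrt(296 + n)
K(495) - 1*(-189287) = sqrt(296 + 495) - 1*(-189287) = sqrt(791) + 189287 = 189287 + sqrt(791)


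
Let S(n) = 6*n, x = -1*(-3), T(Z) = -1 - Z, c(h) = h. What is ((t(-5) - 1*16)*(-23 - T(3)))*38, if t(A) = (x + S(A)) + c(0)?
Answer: 31046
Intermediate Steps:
x = 3
t(A) = 3 + 6*A (t(A) = (3 + 6*A) + 0 = 3 + 6*A)
((t(-5) - 1*16)*(-23 - T(3)))*38 = (((3 + 6*(-5)) - 1*16)*(-23 - (-1 - 1*3)))*38 = (((3 - 30) - 16)*(-23 - (-1 - 3)))*38 = ((-27 - 16)*(-23 - 1*(-4)))*38 = -43*(-23 + 4)*38 = -43*(-19)*38 = 817*38 = 31046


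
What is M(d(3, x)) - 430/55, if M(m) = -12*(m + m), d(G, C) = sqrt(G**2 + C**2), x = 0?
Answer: -878/11 ≈ -79.818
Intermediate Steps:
d(G, C) = sqrt(C**2 + G**2)
M(m) = -24*m
M(d(3, x)) - 430/55 = -24*sqrt(0**2 + 3**2) - 430/55 = -24*sqrt(0 + 9) - 430*1/55 = -24*sqrt(9) - 86/11 = -24*3 - 86/11 = -72 - 86/11 = -878/11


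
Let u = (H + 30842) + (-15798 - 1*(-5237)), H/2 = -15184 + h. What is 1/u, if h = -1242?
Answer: -1/12571 ≈ -7.9548e-5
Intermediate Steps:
H = -32852 (H = 2*(-15184 - 1242) = 2*(-16426) = -32852)
u = -12571 (u = (-32852 + 30842) + (-15798 - 1*(-5237)) = -2010 + (-15798 + 5237) = -2010 - 10561 = -12571)
1/u = 1/(-12571) = -1/12571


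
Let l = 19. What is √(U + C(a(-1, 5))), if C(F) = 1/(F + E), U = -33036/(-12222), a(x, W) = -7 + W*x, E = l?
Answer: √11808489/2037 ≈ 1.6870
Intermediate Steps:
E = 19
U = 5506/2037 (U = -33036*(-1/12222) = 5506/2037 ≈ 2.7030)
C(F) = 1/(19 + F) (C(F) = 1/(F + 19) = 1/(19 + F))
√(U + C(a(-1, 5))) = √(5506/2037 + 1/(19 + (-7 + 5*(-1)))) = √(5506/2037 + 1/(19 + (-7 - 5))) = √(5506/2037 + 1/(19 - 12)) = √(5506/2037 + 1/7) = √(5506/2037 + ⅐) = √(5797/2037) = √11808489/2037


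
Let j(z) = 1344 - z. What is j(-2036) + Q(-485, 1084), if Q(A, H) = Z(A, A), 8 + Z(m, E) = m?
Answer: 2887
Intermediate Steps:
Z(m, E) = -8 + m
Q(A, H) = -8 + A
j(-2036) + Q(-485, 1084) = (1344 - 1*(-2036)) + (-8 - 485) = (1344 + 2036) - 493 = 3380 - 493 = 2887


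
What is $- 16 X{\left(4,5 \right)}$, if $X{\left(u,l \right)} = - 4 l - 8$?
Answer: $448$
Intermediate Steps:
$X{\left(u,l \right)} = -8 - 4 l$
$- 16 X{\left(4,5 \right)} = - 16 \left(-8 - 20\right) = \left(-16\right) \left(-28\right) = 448$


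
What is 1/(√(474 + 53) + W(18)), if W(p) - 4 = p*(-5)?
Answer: -86/6869 - √527/6869 ≈ -0.015862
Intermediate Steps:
W(p) = 4 - 5*p (W(p) = 4 + p*(-5) = 4 - 5*p)
1/(√(474 + 53) + W(18)) = 1/(√(474 + 53) + (4 - 5*18)) = 1/(√527 + (4 - 90)) = 1/(√527 - 86) = 1/(-86 + √527)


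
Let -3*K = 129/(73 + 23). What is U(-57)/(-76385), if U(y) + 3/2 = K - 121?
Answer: 11803/7332960 ≈ 0.0016096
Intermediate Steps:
K = -43/96 (K = -43/(73 + 23) = -43/96 ≈ -0.44792)
U(y) = -11803/96 (U(y) = -3/2 + (-43/96 - 121) = -3/2 - 11659/96 = -11803/96)
U(-57)/(-76385) = -11803/96/(-76385) = -11803/96*(-1/76385) = 11803/7332960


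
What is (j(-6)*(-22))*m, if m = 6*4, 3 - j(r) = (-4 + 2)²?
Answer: 528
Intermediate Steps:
j(r) = -1 (j(r) = 3 - (-4 + 2)² = 3 - 1*(-2)² = 3 - 1*4 = 3 - 4 = -1)
m = 24
(j(-6)*(-22))*m = -1*(-22)*24 = 22*24 = 528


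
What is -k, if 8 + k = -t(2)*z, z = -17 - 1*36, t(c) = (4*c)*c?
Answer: -840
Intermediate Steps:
t(c) = 4*c**2
z = -53 (z = -17 - 36 = -53)
k = 840 (k = -8 - 4*2**2*(-53) = -8 - 4*4*(-53) = -8 - 16*(-53) = -8 - 1*(-848) = -8 + 848 = 840)
-k = -1*840 = -840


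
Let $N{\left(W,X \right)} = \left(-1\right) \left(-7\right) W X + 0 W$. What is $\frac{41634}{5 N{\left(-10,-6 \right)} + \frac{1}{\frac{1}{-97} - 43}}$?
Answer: $\frac{173697048}{8761103} \approx 19.826$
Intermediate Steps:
$N{\left(W,X \right)} = 7 W X$ ($N{\left(W,X \right)} = 7 W X + 0 = 7 W X$)
$\frac{41634}{5 N{\left(-10,-6 \right)} + \frac{1}{\frac{1}{-97} - 43}} = \frac{41634}{5 \cdot 7 \left(-10\right) \left(-6\right) + \frac{1}{\frac{1}{-97} - 43}} = \frac{41634}{5 \cdot 420 + \frac{1}{- \frac{1}{97} - 43}} = \frac{41634}{2100 + \frac{1}{- \frac{4172}{97}}} = \frac{41634}{2100 - \frac{97}{4172}} = \frac{41634}{\frac{8761103}{4172}} = 41634 \cdot \frac{4172}{8761103} = \frac{173697048}{8761103}$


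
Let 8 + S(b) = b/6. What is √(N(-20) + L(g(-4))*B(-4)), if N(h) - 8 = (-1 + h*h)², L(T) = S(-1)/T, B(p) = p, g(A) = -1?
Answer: √1432587/3 ≈ 398.97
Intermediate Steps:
S(b) = -8 + b/6
L(T) = -49/(6*T) (L(T) = (-8 + (⅙)*(-1))/T = (-8 - ⅙)/T = -49/(6*T))
N(h) = 8 + (-1 + h²)² (N(h) = 8 + (-1 + h*h)² = 8 + (-1 + h²)²)
√(N(-20) + L(g(-4))*B(-4)) = √((8 + (-1 + (-20)²)²) - 49/6/(-1)*(-4)) = √((8 + (-1 + 400)²) - 49/6*(-1)*(-4)) = √((8 + 399²) + (49/6)*(-4)) = √((8 + 159201) - 98/3) = √(159209 - 98/3) = √(477529/3) = √1432587/3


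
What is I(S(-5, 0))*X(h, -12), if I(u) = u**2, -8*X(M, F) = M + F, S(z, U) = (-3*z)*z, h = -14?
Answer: 73125/4 ≈ 18281.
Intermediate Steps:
S(z, U) = -3*z**2
X(M, F) = -F/8 - M/8 (X(M, F) = -(M + F)/8 = -(F + M)/8 = -F/8 - M/8)
I(S(-5, 0))*X(h, -12) = (-3*(-5)**2)**2*(-1/8*(-12) - 1/8*(-14)) = (-3*25)**2*(3/2 + 7/4) = (-75)**2*(13/4) = 5625*(13/4) = 73125/4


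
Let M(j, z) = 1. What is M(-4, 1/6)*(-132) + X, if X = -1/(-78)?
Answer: -10295/78 ≈ -131.99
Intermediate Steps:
X = 1/78 (X = -1*(-1/78) = 1/78 ≈ 0.012821)
M(-4, 1/6)*(-132) + X = 1*(-132) + 1/78 = -132 + 1/78 = -10295/78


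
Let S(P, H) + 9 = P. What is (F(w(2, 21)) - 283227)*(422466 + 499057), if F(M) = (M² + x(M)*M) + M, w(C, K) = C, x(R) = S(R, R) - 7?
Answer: -261020468227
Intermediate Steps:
S(P, H) = -9 + P
x(R) = -16 + R (x(R) = (-9 + R) - 7 = -16 + R)
F(M) = M + M² + M*(-16 + M) (F(M) = (M² + (-16 + M)*M) + M = (M² + M*(-16 + M)) + M = M + M² + M*(-16 + M))
(F(w(2, 21)) - 283227)*(422466 + 499057) = (2*(-15 + 2*2) - 283227)*(422466 + 499057) = (2*(-15 + 4) - 283227)*921523 = (2*(-11) - 283227)*921523 = (-22 - 283227)*921523 = -283249*921523 = -261020468227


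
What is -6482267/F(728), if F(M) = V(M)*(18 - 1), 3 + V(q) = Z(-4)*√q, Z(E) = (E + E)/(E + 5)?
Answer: -19446801/791911 + 103716272*√182/791911 ≈ 1742.3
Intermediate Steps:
Z(E) = 2*E/(5 + E) (Z(E) = (2*E)/(5 + E) = 2*E/(5 + E))
V(q) = -3 - 8*√q (V(q) = -3 + (2*(-4)/(5 - 4))*√q = -3 + (2*(-4)/1)*√q = -3 + (2*(-4)*1)*√q = -3 - 8*√q)
F(M) = -51 - 136*√M (F(M) = (-3 - 8*√M)*(18 - 1) = (-3 - 8*√M)*17 = -51 - 136*√M)
-6482267/F(728) = -6482267/(-51 - 272*√182)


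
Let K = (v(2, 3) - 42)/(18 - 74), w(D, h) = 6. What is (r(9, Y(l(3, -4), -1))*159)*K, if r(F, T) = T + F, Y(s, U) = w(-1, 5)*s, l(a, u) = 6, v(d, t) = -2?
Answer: 78705/14 ≈ 5621.8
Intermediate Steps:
Y(s, U) = 6*s
r(F, T) = F + T
K = 11/14 (K = (-2 - 42)/(18 - 74) = -44/(-56) = -44*(-1/56) = 11/14 ≈ 0.78571)
(r(9, Y(l(3, -4), -1))*159)*K = ((9 + 6*6)*159)*(11/14) = ((9 + 36)*159)*(11/14) = (45*159)*(11/14) = 7155*(11/14) = 78705/14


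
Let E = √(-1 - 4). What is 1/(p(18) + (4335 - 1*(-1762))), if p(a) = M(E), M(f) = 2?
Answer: 1/6099 ≈ 0.00016396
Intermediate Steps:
E = I*√5 (E = √(-5) = I*√5 ≈ 2.2361*I)
p(a) = 2
1/(p(18) + (4335 - 1*(-1762))) = 1/(2 + (4335 - 1*(-1762))) = 1/(2 + (4335 + 1762)) = 1/(2 + 6097) = 1/6099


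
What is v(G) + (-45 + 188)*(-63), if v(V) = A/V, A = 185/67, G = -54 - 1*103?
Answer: -94765856/10519 ≈ -9009.0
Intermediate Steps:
G = -157 (G = -54 - 103 = -157)
A = 185/67 (A = 185*(1/67) = 185/67 ≈ 2.7612)
v(V) = 185/(67*V)
v(G) + (-45 + 188)*(-63) = (185/67)/(-157) + (-45 + 188)*(-63) = (185/67)*(-1/157) + 143*(-63) = -185/10519 - 9009 = -94765856/10519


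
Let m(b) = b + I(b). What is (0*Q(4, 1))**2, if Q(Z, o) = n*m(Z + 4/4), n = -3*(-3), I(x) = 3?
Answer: 0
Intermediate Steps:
m(b) = 3 + b (m(b) = b + 3 = 3 + b)
n = 9
Q(Z, o) = 36 + 9*Z (Q(Z, o) = 9*(3 + (Z + 4/4)) = 9*(3 + (Z + 4*(1/4))) = 9*(3 + (Z + 1)) = 9*(3 + (1 + Z)) = 9*(4 + Z) = 36 + 9*Z)
(0*Q(4, 1))**2 = (0*(36 + 9*4))**2 = (0*(36 + 36))**2 = (0*72)**2 = 0**2 = 0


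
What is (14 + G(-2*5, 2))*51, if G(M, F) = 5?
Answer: 969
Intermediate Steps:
(14 + G(-2*5, 2))*51 = (14 + 5)*51 = 19*51 = 969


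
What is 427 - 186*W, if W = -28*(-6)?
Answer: -30821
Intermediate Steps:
W = 168
427 - 186*W = 427 - 186*168 = 427 - 31248 = -30821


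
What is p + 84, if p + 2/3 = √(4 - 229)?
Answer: 250/3 + 15*I ≈ 83.333 + 15.0*I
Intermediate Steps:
p = -⅔ + 15*I (p = -⅔ + √(4 - 229) = -⅔ + √(-225) = -⅔ + 15*I ≈ -0.66667 + 15.0*I)
p + 84 = (-⅔ + 15*I) + 84 = 250/3 + 15*I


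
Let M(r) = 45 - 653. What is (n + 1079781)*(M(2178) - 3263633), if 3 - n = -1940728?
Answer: -9859679111392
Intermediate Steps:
n = 1940731 (n = 3 - 1*(-1940728) = 3 + 1940728 = 1940731)
M(r) = -608
(n + 1079781)*(M(2178) - 3263633) = (1940731 + 1079781)*(-608 - 3263633) = 3020512*(-3264241) = -9859679111392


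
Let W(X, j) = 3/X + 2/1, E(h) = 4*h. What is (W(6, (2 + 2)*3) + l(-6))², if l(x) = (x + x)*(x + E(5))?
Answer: 109561/4 ≈ 27390.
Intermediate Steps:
W(X, j) = 2 + 3/X (W(X, j) = 3/X + 2*1 = 3/X + 2 = 2 + 3/X)
l(x) = 2*x*(20 + x) (l(x) = (x + x)*(x + 4*5) = (2*x)*(x + 20) = (2*x)*(20 + x) = 2*x*(20 + x))
(W(6, (2 + 2)*3) + l(-6))² = ((2 + 3/6) + 2*(-6)*(20 - 6))² = ((2 + 3*(⅙)) + 2*(-6)*14)² = ((2 + ½) - 168)² = (5/2 - 168)² = (-331/2)² = 109561/4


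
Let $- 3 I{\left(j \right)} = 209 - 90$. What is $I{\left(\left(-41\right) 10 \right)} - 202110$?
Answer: $- \frac{606449}{3} \approx -2.0215 \cdot 10^{5}$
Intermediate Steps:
$I{\left(j \right)} = - \frac{119}{3}$ ($I{\left(j \right)} = - \frac{209 - 90}{3} = \left(- \frac{1}{3}\right) 119 = - \frac{119}{3}$)
$I{\left(\left(-41\right) 10 \right)} - 202110 = - \frac{119}{3} - 202110 = - \frac{606449}{3}$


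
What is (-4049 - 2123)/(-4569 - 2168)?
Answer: 6172/6737 ≈ 0.91613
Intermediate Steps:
(-4049 - 2123)/(-4569 - 2168) = -6172/(-6737) = -6172*(-1/6737) = 6172/6737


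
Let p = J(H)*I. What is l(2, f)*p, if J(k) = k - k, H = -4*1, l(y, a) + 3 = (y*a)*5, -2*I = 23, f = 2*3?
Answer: 0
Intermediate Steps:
f = 6
I = -23/2 (I = -½*23 = -23/2 ≈ -11.500)
l(y, a) = -3 + 5*a*y (l(y, a) = -3 + (y*a)*5 = -3 + (a*y)*5 = -3 + 5*a*y)
H = -4
J(k) = 0
p = 0 (p = 0*(-23/2) = 0)
l(2, f)*p = (-3 + 5*6*2)*0 = (-3 + 60)*0 = 57*0 = 0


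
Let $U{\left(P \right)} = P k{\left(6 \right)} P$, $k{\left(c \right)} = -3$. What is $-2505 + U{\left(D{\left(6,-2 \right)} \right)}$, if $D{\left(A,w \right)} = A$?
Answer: $-2613$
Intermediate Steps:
$U{\left(P \right)} = - 3 P^{2}$ ($U{\left(P \right)} = P \left(-3\right) P = - 3 P P = - 3 P^{2}$)
$-2505 + U{\left(D{\left(6,-2 \right)} \right)} = -2505 - 3 \cdot 6^{2} = -2505 - 108 = -2613$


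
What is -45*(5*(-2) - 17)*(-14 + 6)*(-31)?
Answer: 301320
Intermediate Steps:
-45*(5*(-2) - 17)*(-14 + 6)*(-31) = -45*(-10 - 17)*(-8)*(-31) = -(-1215)*(-8)*(-31) = -45*216*(-31) = -9720*(-31) = 301320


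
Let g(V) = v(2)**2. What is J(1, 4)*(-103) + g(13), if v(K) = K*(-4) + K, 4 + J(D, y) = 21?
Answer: -1715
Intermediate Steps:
J(D, y) = 17 (J(D, y) = -4 + 21 = 17)
v(K) = -3*K (v(K) = -4*K + K = -3*K)
g(V) = 36 (g(V) = (-3*2)**2 = (-6)**2 = 36)
J(1, 4)*(-103) + g(13) = 17*(-103) + 36 = -1751 + 36 = -1715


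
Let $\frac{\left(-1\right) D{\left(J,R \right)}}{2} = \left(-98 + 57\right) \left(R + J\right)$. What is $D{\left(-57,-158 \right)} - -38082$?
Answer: $20452$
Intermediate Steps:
$D{\left(J,R \right)} = 82 J + 82 R$ ($D{\left(J,R \right)} = - 2 \left(-98 + 57\right) \left(R + J\right) = - 2 \left(- 41 \left(J + R\right)\right) = - 2 \left(- 41 J - 41 R\right) = 82 J + 82 R$)
$D{\left(-57,-158 \right)} - -38082 = \left(82 \left(-57\right) + 82 \left(-158\right)\right) - -38082 = \left(-4674 - 12956\right) + 38082 = -17630 + 38082 = 20452$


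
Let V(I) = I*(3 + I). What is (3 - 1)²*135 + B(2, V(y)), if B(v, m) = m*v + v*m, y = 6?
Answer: 756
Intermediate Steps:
B(v, m) = 2*m*v (B(v, m) = m*v + m*v = 2*m*v)
(3 - 1)²*135 + B(2, V(y)) = (3 - 1)²*135 + 2*(6*(3 + 6))*2 = 2²*135 + 2*(6*9)*2 = 4*135 + 2*54*2 = 540 + 216 = 756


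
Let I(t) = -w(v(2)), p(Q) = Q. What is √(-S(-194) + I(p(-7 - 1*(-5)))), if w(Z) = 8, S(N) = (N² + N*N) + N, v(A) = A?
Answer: I*√75086 ≈ 274.02*I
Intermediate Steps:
S(N) = N + 2*N² (S(N) = (N² + N²) + N = 2*N² + N = N + 2*N²)
I(t) = -8 (I(t) = -1*8 = -8)
√(-S(-194) + I(p(-7 - 1*(-5)))) = √(-(-194)*(1 + 2*(-194)) - 8) = √(-(-194)*(1 - 388) - 8) = √(-(-194)*(-387) - 8) = √(-1*75078 - 8) = √(-75078 - 8) = √(-75086) = I*√75086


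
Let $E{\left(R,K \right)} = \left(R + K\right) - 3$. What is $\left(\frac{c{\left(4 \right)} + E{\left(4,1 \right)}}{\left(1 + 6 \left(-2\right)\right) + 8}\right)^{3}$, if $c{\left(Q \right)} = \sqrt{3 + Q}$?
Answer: $- \frac{\left(2 + \sqrt{7}\right)^{3}}{27} \approx -3.7137$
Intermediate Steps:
$E{\left(R,K \right)} = -3 + K + R$ ($E{\left(R,K \right)} = \left(K + R\right) - 3 = -3 + K + R$)
$\left(\frac{c{\left(4 \right)} + E{\left(4,1 \right)}}{\left(1 + 6 \left(-2\right)\right) + 8}\right)^{3} = \left(\frac{\sqrt{3 + 4} + \left(-3 + 1 + 4\right)}{\left(1 + 6 \left(-2\right)\right) + 8}\right)^{3} = \left(\frac{\sqrt{7} + 2}{\left(1 - 12\right) + 8}\right)^{3} = \left(\frac{2 + \sqrt{7}}{-11 + 8}\right)^{3} = \left(\frac{2 + \sqrt{7}}{-3}\right)^{3} = \left(\left(2 + \sqrt{7}\right) \left(- \frac{1}{3}\right)\right)^{3} = \left(- \frac{2}{3} - \frac{\sqrt{7}}{3}\right)^{3}$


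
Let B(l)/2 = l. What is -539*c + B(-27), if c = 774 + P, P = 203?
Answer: -526657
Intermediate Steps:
c = 977 (c = 774 + 203 = 977)
B(l) = 2*l
-539*c + B(-27) = -539*977 + 2*(-27) = -526603 - 54 = -526657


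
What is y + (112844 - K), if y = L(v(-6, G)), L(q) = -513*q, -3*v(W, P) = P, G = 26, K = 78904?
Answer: 38386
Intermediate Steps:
v(W, P) = -P/3
y = 4446 (y = -(-171)*26 = -513*(-26/3) = 4446)
y + (112844 - K) = 4446 + (112844 - 1*78904) = 4446 + (112844 - 78904) = 4446 + 33940 = 38386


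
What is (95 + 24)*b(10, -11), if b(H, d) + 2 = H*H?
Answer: 11662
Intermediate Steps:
b(H, d) = -2 + H**2 (b(H, d) = -2 + H*H = -2 + H**2)
(95 + 24)*b(10, -11) = (95 + 24)*(-2 + 10**2) = 119*(-2 + 100) = 119*98 = 11662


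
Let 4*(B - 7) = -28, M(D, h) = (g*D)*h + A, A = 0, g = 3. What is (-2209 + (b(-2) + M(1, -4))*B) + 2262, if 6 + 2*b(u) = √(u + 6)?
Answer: 53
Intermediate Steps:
M(D, h) = 3*D*h (M(D, h) = (3*D)*h + 0 = 3*D*h + 0 = 3*D*h)
B = 0 (B = 7 + (¼)*(-28) = 7 - 7 = 0)
b(u) = -3 + √(6 + u)/2 (b(u) = -3 + √(u + 6)/2 = -3 + √(6 + u)/2)
(-2209 + (b(-2) + M(1, -4))*B) + 2262 = (-2209 + ((-3 + √(6 - 2)/2) + 3*1*(-4))*0) + 2262 = (-2209 + ((-3 + √4/2) - 12)*0) + 2262 = (-2209 + ((-3 + (½)*2) - 12)*0) + 2262 = (-2209 + ((-3 + 1) - 12)*0) + 2262 = (-2209 + (-2 - 12)*0) + 2262 = (-2209 - 14*0) + 2262 = (-2209 + 0) + 2262 = -2209 + 2262 = 53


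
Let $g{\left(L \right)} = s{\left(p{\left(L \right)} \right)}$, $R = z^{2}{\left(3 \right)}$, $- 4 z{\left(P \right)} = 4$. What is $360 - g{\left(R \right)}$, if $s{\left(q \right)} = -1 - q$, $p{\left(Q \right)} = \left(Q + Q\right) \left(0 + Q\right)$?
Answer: $363$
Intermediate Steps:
$z{\left(P \right)} = -1$ ($z{\left(P \right)} = \left(- \frac{1}{4}\right) 4 = -1$)
$p{\left(Q \right)} = 2 Q^{2}$ ($p{\left(Q \right)} = 2 Q Q = 2 Q^{2}$)
$R = 1$ ($R = \left(-1\right)^{2} = 1$)
$g{\left(L \right)} = -1 - 2 L^{2}$
$360 - g{\left(R \right)} = 360 - \left(-1 - 2 \cdot 1^{2}\right) = 360 - \left(-1 - 2\right) = 360 - -3 = 360 + 3 = 363$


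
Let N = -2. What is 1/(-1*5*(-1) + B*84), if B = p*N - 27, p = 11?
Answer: -1/4111 ≈ -0.00024325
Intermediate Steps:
B = -49 (B = 11*(-2) - 27 = -22 - 27 = -49)
1/(-1*5*(-1) + B*84) = 1/(-1*5*(-1) - 49*84) = 1/(-5*(-1) - 4116) = 1/(5 - 4116) = 1/(-4111) = -1/4111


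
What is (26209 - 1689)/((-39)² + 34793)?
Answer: 12260/18157 ≈ 0.67522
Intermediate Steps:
(26209 - 1689)/((-39)² + 34793) = 24520/(1521 + 34793) = 24520/36314 = 24520*(1/36314) = 12260/18157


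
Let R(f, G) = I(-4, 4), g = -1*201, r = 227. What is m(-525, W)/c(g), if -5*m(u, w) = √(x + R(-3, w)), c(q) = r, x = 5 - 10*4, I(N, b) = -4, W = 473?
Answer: -I*√39/1135 ≈ -0.0055022*I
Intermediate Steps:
g = -201
x = -35 (x = 5 - 40 = -35)
c(q) = 227
R(f, G) = -4
m(u, w) = -I*√39/5 (m(u, w) = -√(-35 - 4)/5 = -I*√39/5)
m(-525, W)/c(g) = -I*√39/5/227 = -I*√39/5*(1/227) = -I*√39/1135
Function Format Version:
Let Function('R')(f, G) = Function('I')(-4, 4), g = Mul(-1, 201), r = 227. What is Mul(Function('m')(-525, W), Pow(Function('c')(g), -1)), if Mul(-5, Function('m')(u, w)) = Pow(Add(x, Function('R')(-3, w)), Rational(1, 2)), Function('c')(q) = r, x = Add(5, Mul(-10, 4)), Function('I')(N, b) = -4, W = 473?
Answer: Mul(Rational(-1, 1135), I, Pow(39, Rational(1, 2))) ≈ Mul(-0.0055022, I)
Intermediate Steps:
g = -201
x = -35 (x = Add(5, -40) = -35)
Function('c')(q) = 227
Function('R')(f, G) = -4
Function('m')(u, w) = Mul(Rational(-1, 5), I, Pow(39, Rational(1, 2))) (Function('m')(u, w) = Mul(Rational(-1, 5), Pow(Add(-35, -4), Rational(1, 2))) = Mul(Rational(-1, 5), Pow(-39, Rational(1, 2))) = Mul(Rational(-1, 5), Mul(I, Pow(39, Rational(1, 2)))) = Mul(Rational(-1, 5), I, Pow(39, Rational(1, 2))))
Mul(Function('m')(-525, W), Pow(Function('c')(g), -1)) = Mul(Mul(Rational(-1, 5), I, Pow(39, Rational(1, 2))), Pow(227, -1)) = Mul(Mul(Rational(-1, 5), I, Pow(39, Rational(1, 2))), Rational(1, 227)) = Mul(Rational(-1, 1135), I, Pow(39, Rational(1, 2)))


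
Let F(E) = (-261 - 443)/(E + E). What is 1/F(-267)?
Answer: 267/352 ≈ 0.75852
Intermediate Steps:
F(E) = -352/E (F(E) = -704*1/(2*E) = -352/E)
1/F(-267) = 1/(-352/(-267)) = 1/(-352*(-1/267)) = 1/(352/267) = 267/352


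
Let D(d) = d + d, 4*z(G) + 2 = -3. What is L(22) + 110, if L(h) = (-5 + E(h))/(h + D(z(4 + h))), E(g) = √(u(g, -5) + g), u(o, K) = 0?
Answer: 4280/39 + 2*√22/39 ≈ 109.98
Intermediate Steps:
z(G) = -5/4 (z(G) = -½ + (¼)*(-3) = -½ - ¾ = -5/4)
D(d) = 2*d
E(g) = √g (E(g) = √(0 + g) = √g)
L(h) = (-5 + √h)/(-5/2 + h) (L(h) = (-5 + √h)/(h + 2*(-5/4)) = (-5 + √h)/(h - 5/2) = (-5 + √h)/(-5/2 + h))
L(22) + 110 = 2*(-5 + √22)/(-5 + 2*22) + 110 = 2*(-5 + √22)/(-5 + 44) + 110 = 2*(-5 + √22)/39 + 110 = 2*(1/39)*(-5 + √22) + 110 = (-10/39 + 2*√22/39) + 110 = 4280/39 + 2*√22/39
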